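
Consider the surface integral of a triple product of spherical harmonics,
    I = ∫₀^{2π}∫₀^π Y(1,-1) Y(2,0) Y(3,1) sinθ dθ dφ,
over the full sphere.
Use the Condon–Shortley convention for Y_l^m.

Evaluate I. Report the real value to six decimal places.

Checks pass: Σm=0; 6 even; l₃=3∈[1,3].
(2·1+1)(2·2+1)(2·3+1) = 105
Δ: 0! 2! 4! / 7! → 1/105
sum: t=0:+1/4 = 1/4
3j²(1 2 3; 0 0 0) = Δ·Π!·Σ² = 3/35  (sign -1)
sum: t=0:+1/8 = 1/8
3j²(1 2 3; -1 0 1) = Δ·Π!·Σ² = 2/35  (sign +1)
combine: 4πI² = 105·3/35·2/35 = 18/35
take √, sign -1: I = -0.20230066

-0.202301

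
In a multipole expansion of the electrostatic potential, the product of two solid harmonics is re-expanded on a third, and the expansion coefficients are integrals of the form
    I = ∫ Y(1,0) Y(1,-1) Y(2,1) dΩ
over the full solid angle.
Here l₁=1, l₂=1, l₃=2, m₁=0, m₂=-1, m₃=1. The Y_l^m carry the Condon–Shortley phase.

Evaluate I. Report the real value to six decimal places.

-0.218510

Rules hold: Σm=0, L=4 even, 0≤2≤2.
N = 3·3·5 = 45
Δ = 0!·2!·2!/5! = 1/30
Racah Σ t=0..0: t=0:+1/1 = 1/1
⇒ 3j(1 1 2; 0 0 0)² = 2/15, sgn +1
Racah Σ t=0..0: t=0:+1/2 = 1/2
⇒ 3j(1 1 2; 0 -1 1)² = 1/10, sgn -1
4πI² = N·(3j₀)²·(3jₘ)² = 3/5
I = -1·√(0.6/4π) = -0.21850969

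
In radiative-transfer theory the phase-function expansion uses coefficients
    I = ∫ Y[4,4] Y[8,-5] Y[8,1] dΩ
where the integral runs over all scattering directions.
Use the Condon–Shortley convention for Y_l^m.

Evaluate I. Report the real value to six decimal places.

Rules hold: Σm=0, L=20 even, 4≤8≤12.
N = 9·17·17 = 2601
Δ = 4!·4!·12!/21! = 1/185175900
Racah Σ t=0..4: t=0:+1/557383680 t=1:−1/21772800 t=2:+1/8294400 t=3:−1/21772800 t=4:+1/557383680 = 1/30965760
⇒ 3j(4 8 8; 0 0 0)² = 36/4199, sgn +1
Racah Σ t=0..0: t=0:+1/1254113280 = 1/1254113280
⇒ 3j(4 8 8; 4 -5 1)² = 55/5814, sgn -1
4πI² = N·(3j₀)²·(3jₘ)² = 990/4693
I = -1·√(0.210952/4π) = -0.12956491

-0.129565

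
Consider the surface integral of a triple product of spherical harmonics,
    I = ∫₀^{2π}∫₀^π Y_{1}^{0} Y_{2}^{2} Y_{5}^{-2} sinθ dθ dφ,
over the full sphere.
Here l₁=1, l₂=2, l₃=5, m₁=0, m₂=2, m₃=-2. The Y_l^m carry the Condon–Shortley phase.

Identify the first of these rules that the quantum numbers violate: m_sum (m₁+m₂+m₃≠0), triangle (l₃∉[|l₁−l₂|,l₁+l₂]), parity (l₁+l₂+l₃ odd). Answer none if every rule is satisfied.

Σmᵢ = 0  ✓
l₃∈[|l₁−l₂|,l₁+l₂]=[1,3], have l₃=5  ✗
Σlᵢ = 8 ⇒ even

triangle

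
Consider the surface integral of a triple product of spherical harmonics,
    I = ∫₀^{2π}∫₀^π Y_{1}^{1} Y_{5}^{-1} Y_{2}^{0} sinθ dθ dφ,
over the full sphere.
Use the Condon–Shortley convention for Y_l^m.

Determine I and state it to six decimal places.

0.000000

triangle: need 4≤l₃≤6, have 2; I=0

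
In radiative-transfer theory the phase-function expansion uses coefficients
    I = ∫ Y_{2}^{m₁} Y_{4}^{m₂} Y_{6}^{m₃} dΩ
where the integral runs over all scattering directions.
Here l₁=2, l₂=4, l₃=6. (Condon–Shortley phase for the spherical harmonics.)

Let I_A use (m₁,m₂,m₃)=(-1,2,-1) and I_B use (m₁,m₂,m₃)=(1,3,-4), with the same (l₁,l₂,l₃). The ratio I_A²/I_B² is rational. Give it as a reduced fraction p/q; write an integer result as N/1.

7/24

Same 2,4,6: normalisation and zero-m 3j drop out of the ratio.
A: Δ: 0! 4! 8! / 13! → 1/6435; sum: t=0:+1/8640 = 1/8640; 3j²(2 4 6; -1 2 -1) = Δ·Π!·Σ² = 14/1287  (sign -1)
B: Δ: 0! 4! 8! / 13! → 1/6435; sum: t=0:+1/30240 = 1/30240; 3j²(2 4 6; 1 3 -4) = Δ·Π!·Σ² = 16/429  (sign +1)
I_A²/I_B² = (14/1287)/(16/429) = 7/24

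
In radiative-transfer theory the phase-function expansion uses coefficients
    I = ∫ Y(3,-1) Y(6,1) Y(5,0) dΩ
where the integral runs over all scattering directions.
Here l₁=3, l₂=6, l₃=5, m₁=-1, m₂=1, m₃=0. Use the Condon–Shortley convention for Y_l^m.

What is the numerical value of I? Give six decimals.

-0.077843

m-sum 0 ✓  L=14 even ✓  3≤5≤9 ✓
Π(2lᵢ+1) = 7×13×11 = 1001
triangle coeff Δ(3,6,5) = 1/675675
Σ_t [1,3]: t=1:−1/8640 t=2:+1/2304 t=3:−1/8640 = 7/34560
(3j)²=7/429 [(3 6 5; 0 0 0)], sign=-1
Σ_t [2,4]: t=2:+1/5760 t=3:−1/3456 t=4:+1/34560 = -1/11520
(3j)²=2/429 [(3 6 5; -1 1 0)], sign=+1
⇒ 4πI² = 98/1287
I = (-1)√(98/1287/(4π)) = -0.07784287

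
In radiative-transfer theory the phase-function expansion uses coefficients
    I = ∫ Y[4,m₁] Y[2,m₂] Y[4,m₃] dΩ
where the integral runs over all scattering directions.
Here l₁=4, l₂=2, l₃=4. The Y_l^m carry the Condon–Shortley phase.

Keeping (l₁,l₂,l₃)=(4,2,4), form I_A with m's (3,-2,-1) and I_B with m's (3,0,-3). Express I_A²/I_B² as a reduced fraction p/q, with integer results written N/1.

Same 4,2,4: normalisation and zero-m 3j drop out of the ratio.
A: Δ: 2! 6! 2! / 11! → 1/13860; sum: t=0:+1/480 = 1/480; 3j²(4 2 4; 3 -2 -1) = Δ·Π!·Σ² = 3/110  (sign -1)
B: Δ: 2! 6! 2! / 11! → 1/13860; sum: t=0:+1/480 t=1:−1/720 = 1/1440; 3j²(4 2 4; 3 0 -3) = Δ·Π!·Σ² = 7/1980  (sign -1)
I_A²/I_B² = (3/110)/(7/1980) = 54/7

54/7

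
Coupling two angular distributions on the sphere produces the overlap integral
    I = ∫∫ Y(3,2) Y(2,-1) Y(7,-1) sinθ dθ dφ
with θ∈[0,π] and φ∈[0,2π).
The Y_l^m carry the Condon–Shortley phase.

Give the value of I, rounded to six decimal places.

0.000000

|3−2|≤7≤3+2 violated ⇒ I = 0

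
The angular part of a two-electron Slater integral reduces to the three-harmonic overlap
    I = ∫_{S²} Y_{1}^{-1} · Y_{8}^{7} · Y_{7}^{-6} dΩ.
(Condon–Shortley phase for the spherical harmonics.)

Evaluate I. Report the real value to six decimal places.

m-sum 0 ✓  L=16 even ✓  7≤7≤9 ✓
Π(2lᵢ+1) = 3×17×15 = 765
triangle coeff Δ(1,8,7) = 1/2040
Σ_t [1,1]: t=1:−1/25401600 = -1/25401600
(3j)²=8/255 [(1 8 7; 0 0 0)], sign=+1
Σ_t [2,2]: t=2:+1/12454041600 = 1/12454041600
(3j)²=7/136 [(1 8 7; -1 7 -6)], sign=-1
⇒ 4πI² = 21/17
I = (-1)√(21/17/(4π)) = -0.31353083

-0.313531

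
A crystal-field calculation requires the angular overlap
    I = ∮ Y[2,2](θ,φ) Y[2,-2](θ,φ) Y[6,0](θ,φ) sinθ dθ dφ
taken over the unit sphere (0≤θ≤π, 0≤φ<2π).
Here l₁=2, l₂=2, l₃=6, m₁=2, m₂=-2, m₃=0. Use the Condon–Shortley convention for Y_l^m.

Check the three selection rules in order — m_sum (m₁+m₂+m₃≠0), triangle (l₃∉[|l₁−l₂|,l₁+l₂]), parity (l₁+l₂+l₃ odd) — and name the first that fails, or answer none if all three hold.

triangle

Σmᵢ = 0  ✓
l₃∈[|l₁−l₂|,l₁+l₂]=[0,4], have l₃=6  ✗
Σlᵢ = 10 ⇒ even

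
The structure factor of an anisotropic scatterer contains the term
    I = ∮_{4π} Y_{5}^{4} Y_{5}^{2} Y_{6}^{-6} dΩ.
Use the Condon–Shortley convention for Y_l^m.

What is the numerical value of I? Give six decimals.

-0.161540

m-sum 0 ✓  L=16 even ✓  0≤6≤10 ✓
Π(2lᵢ+1) = 11×11×13 = 1573
triangle coeff Δ(5,5,6) = 1/28588560
Σ_t [0,4]: t=0:+1/345600 t=1:−1/13824 t=2:+1/5184 t=3:−1/13824 t=4:+1/345600 = 7/129600
(3j)²=80/7293 [(5 5 6; 0 0 0)], sign=+1
Σ_t [1,1]: t=1:−1/3110400 = -1/3110400
(3j)²=21/1105 [(5 5 6; 4 2 -6)], sign=-1
⇒ 4πI² = 1232/3757
I = (-1)√(1232/3757/(4π)) = -0.16153991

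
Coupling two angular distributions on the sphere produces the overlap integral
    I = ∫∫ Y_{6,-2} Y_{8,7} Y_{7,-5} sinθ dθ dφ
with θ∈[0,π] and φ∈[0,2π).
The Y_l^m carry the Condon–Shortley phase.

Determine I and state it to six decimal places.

0.000000

Σlᵢ=21 odd — θ-integrand is odd under cosθ→−cosθ; I=0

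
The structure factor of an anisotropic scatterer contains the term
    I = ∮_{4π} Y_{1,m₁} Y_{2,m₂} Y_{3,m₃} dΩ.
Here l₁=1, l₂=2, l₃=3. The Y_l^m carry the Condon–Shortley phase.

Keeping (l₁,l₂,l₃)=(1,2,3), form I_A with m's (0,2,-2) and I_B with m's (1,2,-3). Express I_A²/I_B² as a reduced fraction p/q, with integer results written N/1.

1/3

l's match ⇒ only the (l;m) 3-j factors differ between A and B.
A: triangle coeff Δ(1,2,3) = 1/105; Σ_t [0,0]: t=0:+1/24 = 1/24; (3j)²=1/21 [(1 2 3; 0 2 -2)], sign=-1
B: triangle coeff Δ(1,2,3) = 1/105; Σ_t [0,0]: t=0:+1/48 = 1/48; (3j)²=1/7 [(1 2 3; 1 2 -3)], sign=+1
I_A²/I_B² = (1/21)/(1/7) = 1/3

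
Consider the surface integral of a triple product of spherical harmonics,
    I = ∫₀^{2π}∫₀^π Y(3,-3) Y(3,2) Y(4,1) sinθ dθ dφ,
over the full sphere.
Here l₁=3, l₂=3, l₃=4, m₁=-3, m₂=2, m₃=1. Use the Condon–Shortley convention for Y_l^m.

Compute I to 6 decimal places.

Checks pass: Σm=0; 10 even; l₃=4∈[0,6].
(2·3+1)(2·3+1)(2·4+1) = 441
Δ: 2! 4! 4! / 11! → 1/34650
sum: t=0:+1/72 t=1:−1/16 t=2:+1/72 = -5/144
3j²(3 3 4; 0 0 0) = Δ·Π!·Σ² = 2/77  (sign -1)
sum: t=2:+1/288 = 1/288
3j²(3 3 4; -3 2 1) = Δ·Π!·Σ² = 5/231  (sign -1)
combine: 4πI² = 441·2/77·5/231 = 30/121
take √, sign +1: I = 0.14046335

0.140463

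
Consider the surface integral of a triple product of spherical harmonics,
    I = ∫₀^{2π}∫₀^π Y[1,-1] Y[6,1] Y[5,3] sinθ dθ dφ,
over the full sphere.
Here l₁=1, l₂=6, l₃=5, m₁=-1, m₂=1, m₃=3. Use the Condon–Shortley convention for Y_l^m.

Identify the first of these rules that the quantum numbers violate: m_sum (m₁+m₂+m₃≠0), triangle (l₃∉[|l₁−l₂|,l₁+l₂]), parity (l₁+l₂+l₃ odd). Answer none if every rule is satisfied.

m_sum

Σmᵢ = 3  ✗
l₃∈[|l₁−l₂|,l₁+l₂]=[5,7], have l₃=5
Σlᵢ = 12 ⇒ even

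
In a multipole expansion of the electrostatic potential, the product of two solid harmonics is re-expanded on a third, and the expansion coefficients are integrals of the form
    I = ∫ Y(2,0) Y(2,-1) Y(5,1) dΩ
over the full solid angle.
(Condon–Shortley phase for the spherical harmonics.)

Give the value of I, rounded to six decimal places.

0.000000

l₃=5 ∉ [0,4] — triangle fails ⇒ I = 0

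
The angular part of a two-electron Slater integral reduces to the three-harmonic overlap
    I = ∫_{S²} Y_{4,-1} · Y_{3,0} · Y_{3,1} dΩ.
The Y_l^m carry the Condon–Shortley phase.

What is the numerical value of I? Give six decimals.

m-sum 0 ✓  L=10 even ✓  1≤3≤7 ✓
Π(2lᵢ+1) = 9×7×7 = 441
triangle coeff Δ(4,3,3) = 1/34650
Σ_t [1,3]: t=1:−1/72 t=2:+1/16 t=3:−1/72 = 5/144
(3j)²=2/77 [(4 3 3; 0 0 0)], sign=-1
Σ_t [1,3]: t=1:−1/288 t=2:+1/24 t=3:−1/48 = 5/288
(3j)²=5/462 [(4 3 3; -1 0 1)], sign=+1
⇒ 4πI² = 15/121
I = (-1)√(15/121/(4π)) = -0.09932258

-0.099323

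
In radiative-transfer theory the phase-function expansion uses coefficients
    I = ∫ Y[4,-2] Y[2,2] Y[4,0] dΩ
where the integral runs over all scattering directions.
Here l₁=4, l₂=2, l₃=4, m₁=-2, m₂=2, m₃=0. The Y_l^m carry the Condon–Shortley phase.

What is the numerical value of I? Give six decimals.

-0.190365

m-sum 0 ✓  L=10 even ✓  2≤4≤6 ✓
Π(2lᵢ+1) = 9×5×9 = 405
triangle coeff Δ(4,2,4) = 1/13860
Σ_t [0,2]: t=0:+1/192 t=1:−1/36 t=2:+1/192 = -5/288
(3j)²=20/693 [(4 2 4; 0 0 0)], sign=-1
Σ_t [2,2]: t=2:+1/192 = 1/192
(3j)²=3/77 [(4 2 4; -2 2 0)], sign=+1
⇒ 4πI² = 2700/5929
I = (-1)√(2700/5929/(4π)) = -0.19036462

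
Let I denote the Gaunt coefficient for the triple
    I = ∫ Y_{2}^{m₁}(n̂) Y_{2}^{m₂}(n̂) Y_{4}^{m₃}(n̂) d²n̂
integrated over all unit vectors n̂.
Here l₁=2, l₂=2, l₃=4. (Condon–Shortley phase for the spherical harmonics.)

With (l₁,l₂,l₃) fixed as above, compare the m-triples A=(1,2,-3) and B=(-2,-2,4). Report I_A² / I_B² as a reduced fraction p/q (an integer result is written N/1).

1/2

Same 2,2,4: normalisation and zero-m 3j drop out of the ratio.
A: Δ: 0! 4! 4! / 9! → 1/630; sum: t=0:+1/144 = 1/144; 3j²(2 2 4; 1 2 -3) = Δ·Π!·Σ² = 1/18  (sign -1)
B: Δ: 0! 4! 4! / 9! → 1/630; sum: t=0:+1/576 = 1/576; 3j²(2 2 4; -2 -2 4) = Δ·Π!·Σ² = 1/9  (sign +1)
I_A²/I_B² = (1/18)/(1/9) = 1/2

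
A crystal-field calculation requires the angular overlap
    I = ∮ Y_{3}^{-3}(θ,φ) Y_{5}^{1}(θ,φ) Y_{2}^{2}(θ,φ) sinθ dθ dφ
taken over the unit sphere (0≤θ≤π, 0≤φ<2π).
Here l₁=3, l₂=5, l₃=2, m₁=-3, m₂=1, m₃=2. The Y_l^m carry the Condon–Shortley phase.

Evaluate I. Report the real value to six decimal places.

m-sum 0 ✓  L=10 even ✓  2≤2≤8 ✓
Π(2lᵢ+1) = 7×11×5 = 385
triangle coeff Δ(3,5,2) = 1/2310
Σ_t [3,3]: t=3:−1/144 = -1/144
(3j)²=10/231 [(3 5 2; 0 0 0)], sign=-1
Σ_t [6,6]: t=6:+1/17280 = 1/17280
(3j)²=1/2310 [(3 5 2; -3 1 2)], sign=+1
⇒ 4πI² = 5/693
I = (-1)√(5/693/(4π)) = -0.02396147

-0.023961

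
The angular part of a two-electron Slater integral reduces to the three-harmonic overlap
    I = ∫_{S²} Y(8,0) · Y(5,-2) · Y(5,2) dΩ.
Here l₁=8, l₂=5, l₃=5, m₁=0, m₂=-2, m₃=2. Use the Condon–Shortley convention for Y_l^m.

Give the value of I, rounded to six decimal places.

-0.131850

Rules hold: Σm=0, L=18 even, 3≤5≤13.
N = 17·11·11 = 2057
Δ = 8!·8!·2!/19! = 1/37413090
Racah Σ t=3..5: t=3:−1/1036800 t=4:+1/331776 t=5:−1/1036800 = 1/921600
⇒ 3j(8 5 5; 0 0 0)² = 490/46189, sgn -1
Racah Σ t=1..3: t=1:−1/50803200 t=2:+1/2073600 t=3:−1/1036800 = -17/33868800
⇒ 3j(8 5 5; 0 -2 2)² = 136/13585, sgn +1
4πI² = N·(3j₀)²·(3jₘ)² = 13328/61009
I = -1·√(0.21846/4π) = -0.13185014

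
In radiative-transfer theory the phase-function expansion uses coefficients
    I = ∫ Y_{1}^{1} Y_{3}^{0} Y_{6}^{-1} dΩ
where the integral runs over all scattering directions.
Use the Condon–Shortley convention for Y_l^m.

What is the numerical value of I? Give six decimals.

0.000000

|1−3|≤6≤1+3 violated ⇒ I = 0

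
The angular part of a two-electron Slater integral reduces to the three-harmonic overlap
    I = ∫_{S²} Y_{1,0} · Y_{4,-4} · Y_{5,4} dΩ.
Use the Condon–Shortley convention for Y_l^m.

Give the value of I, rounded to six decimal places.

0.147319

Checks pass: Σm=0; 10 even; l₃=5∈[3,5].
(2·1+1)(2·4+1)(2·5+1) = 297
Δ: 0! 2! 8! / 11! → 1/495
sum: t=0:+1/576 = 1/576
3j²(1 4 5; 0 0 0) = Δ·Π!·Σ² = 5/99  (sign -1)
sum: t=0:+1/40320 = 1/40320
3j²(1 4 5; 0 -4 4) = Δ·Π!·Σ² = 1/55  (sign -1)
combine: 4πI² = 297·5/99·1/55 = 3/11
take √, sign +1: I = 0.14731920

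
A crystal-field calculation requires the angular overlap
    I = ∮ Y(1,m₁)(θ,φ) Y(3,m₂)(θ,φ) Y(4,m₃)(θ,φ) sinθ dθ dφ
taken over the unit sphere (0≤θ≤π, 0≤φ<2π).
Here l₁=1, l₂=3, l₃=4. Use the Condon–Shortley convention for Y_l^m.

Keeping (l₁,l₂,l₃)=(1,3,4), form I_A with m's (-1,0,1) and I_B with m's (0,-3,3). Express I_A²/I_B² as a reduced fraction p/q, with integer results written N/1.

Same 1,3,4: normalisation and zero-m 3j drop out of the ratio.
A: Δ: 0! 2! 6! / 9! → 1/252; sum: t=0:+1/72 = 1/72; 3j²(1 3 4; -1 0 1) = Δ·Π!·Σ² = 5/126  (sign -1)
B: Δ: 0! 2! 6! / 9! → 1/252; sum: t=0:+1/720 = 1/720; 3j²(1 3 4; 0 -3 3) = Δ·Π!·Σ² = 1/36  (sign -1)
I_A²/I_B² = (5/126)/(1/36) = 10/7

10/7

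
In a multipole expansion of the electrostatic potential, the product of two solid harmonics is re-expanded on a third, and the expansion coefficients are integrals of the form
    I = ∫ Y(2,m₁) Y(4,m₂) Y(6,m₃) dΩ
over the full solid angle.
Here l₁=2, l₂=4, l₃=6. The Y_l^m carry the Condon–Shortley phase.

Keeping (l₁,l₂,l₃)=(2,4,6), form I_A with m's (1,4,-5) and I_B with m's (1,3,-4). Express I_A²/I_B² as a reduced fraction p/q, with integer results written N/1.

Same 2,4,6: normalisation and zero-m 3j drop out of the ratio.
A: Δ: 0! 4! 8! / 13! → 1/6435; sum: t=0:+1/241920 = 1/241920; 3j²(2 4 6; 1 4 -5) = Δ·Π!·Σ² = 1/39  (sign -1)
B: Δ: 0! 4! 8! / 13! → 1/6435; sum: t=0:+1/30240 = 1/30240; 3j²(2 4 6; 1 3 -4) = Δ·Π!·Σ² = 16/429  (sign +1)
I_A²/I_B² = (1/39)/(16/429) = 11/16

11/16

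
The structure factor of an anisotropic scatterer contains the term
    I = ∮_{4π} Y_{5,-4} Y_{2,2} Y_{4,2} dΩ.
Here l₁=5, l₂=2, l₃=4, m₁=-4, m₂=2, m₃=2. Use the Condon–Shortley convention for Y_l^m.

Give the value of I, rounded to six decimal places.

L=11 odd ⇒ parity kills the (l;000) factor ⇒ I = 0

0.000000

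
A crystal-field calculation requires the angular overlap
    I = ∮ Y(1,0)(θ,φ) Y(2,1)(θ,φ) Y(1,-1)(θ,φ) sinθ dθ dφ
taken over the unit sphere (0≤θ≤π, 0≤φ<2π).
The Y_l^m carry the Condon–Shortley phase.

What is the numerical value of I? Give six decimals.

m-sum 0 ✓  L=4 even ✓  1≤1≤3 ✓
Π(2lᵢ+1) = 3×5×3 = 45
triangle coeff Δ(1,2,1) = 1/30
Σ_t [1,1]: t=1:−1/1 = -1/1
(3j)²=2/15 [(1 2 1; 0 0 0)], sign=+1
Σ_t [1,1]: t=1:−1/2 = -1/2
(3j)²=1/10 [(1 2 1; 0 1 -1)], sign=-1
⇒ 4πI² = 3/5
I = (-1)√(3/5/(4π)) = -0.21850969

-0.218510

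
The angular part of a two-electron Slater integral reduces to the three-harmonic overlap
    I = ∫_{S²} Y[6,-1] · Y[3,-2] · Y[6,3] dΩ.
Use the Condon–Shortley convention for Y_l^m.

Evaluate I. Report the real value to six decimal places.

Σlᵢ=15 odd — θ-integrand is odd under cosθ→−cosθ; I=0

0.000000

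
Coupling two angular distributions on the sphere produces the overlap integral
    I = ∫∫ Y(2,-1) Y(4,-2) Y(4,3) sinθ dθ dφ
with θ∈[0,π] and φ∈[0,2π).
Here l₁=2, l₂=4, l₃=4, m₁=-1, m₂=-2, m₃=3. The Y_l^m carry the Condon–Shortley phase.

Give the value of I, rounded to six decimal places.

-0.187702

m-sum 0 ✓  L=10 even ✓  2≤4≤6 ✓
Π(2lᵢ+1) = 5×9×9 = 405
triangle coeff Δ(2,4,4) = 1/13860
Σ_t [0,2]: t=0:+1/192 t=1:−1/36 t=2:+1/192 = -5/288
(3j)²=20/693 [(2 4 4; 0 0 0)], sign=-1
Σ_t [1,2]: t=1:−1/240 t=2:+1/1440 = -1/288
(3j)²=5/132 [(2 4 4; -1 -2 3)], sign=+1
⇒ 4πI² = 375/847
I = (-1)√(375/847/(4π)) = -0.18770204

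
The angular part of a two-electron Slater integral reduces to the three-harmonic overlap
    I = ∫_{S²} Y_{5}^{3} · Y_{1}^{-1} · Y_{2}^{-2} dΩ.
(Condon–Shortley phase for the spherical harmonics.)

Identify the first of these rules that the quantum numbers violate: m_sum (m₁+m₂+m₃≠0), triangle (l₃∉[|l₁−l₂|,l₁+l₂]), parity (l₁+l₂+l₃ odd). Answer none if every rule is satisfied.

triangle

azimuthal sum: 3 − 1 − 2 = 0  ✓
4 ≤ 2 ≤ 6 (triangle on l)  ✗
L = 5 + 1 + 2 = 8 (even)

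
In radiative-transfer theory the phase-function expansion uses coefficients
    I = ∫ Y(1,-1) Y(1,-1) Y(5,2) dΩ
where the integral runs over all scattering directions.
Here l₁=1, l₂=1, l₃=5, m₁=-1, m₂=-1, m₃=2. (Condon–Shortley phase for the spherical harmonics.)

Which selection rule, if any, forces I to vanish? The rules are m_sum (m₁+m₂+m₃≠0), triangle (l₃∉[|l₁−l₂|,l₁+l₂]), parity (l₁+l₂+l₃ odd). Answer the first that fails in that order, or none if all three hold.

azimuthal sum: -1 − 1 + 2 = 0  ✓
0 ≤ 5 ≤ 2 (triangle on l)  ✗
L = 1 + 1 + 5 = 7 (odd)

triangle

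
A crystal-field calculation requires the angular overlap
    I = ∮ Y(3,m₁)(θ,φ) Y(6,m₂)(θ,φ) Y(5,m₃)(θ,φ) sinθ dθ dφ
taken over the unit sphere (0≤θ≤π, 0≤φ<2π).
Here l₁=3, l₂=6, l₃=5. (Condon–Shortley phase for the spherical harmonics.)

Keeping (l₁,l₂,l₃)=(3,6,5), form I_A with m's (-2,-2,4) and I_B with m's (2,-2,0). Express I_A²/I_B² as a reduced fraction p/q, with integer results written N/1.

45/14

Shared (l₁,l₂,l₃)=(3,6,5): N and (l;000)² cancel in I_A²/I_B².
A: Δ = 4!·2!·8!/15! = 1/675675; Racah Σ t=3..4: t=3:−1/60480 t=4:+1/967680 = -1/64512; ⇒ 3j(3 6 5; -2 -2 4)² = 15/1001, sgn +1
B: Δ = 4!·2!·8!/15! = 1/675675; Racah Σ t=0..1: t=0:+1/13824 t=1:−1/8640 = -1/23040; ⇒ 3j(3 6 5; 2 -2 0)² = 2/429, sgn +1
I_A²/I_B² = (15/1001)/(2/429) = 45/14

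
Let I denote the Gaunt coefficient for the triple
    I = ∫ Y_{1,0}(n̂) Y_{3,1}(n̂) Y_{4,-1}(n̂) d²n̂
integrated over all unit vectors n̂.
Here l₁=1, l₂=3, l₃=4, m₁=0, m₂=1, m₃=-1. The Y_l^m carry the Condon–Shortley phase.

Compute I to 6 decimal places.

-0.238414

m-sum 0 ✓  L=8 even ✓  2≤4≤4 ✓
Π(2lᵢ+1) = 3×7×9 = 189
triangle coeff Δ(1,3,4) = 1/252
Σ_t [0,0]: t=0:+1/36 = 1/36
(3j)²=4/63 [(1 3 4; 0 0 0)], sign=+1
Σ_t [0,0]: t=0:+1/48 = 1/48
(3j)²=5/84 [(1 3 4; 0 1 -1)], sign=-1
⇒ 4πI² = 5/7
I = (-1)√(5/7/(4π)) = -0.23841361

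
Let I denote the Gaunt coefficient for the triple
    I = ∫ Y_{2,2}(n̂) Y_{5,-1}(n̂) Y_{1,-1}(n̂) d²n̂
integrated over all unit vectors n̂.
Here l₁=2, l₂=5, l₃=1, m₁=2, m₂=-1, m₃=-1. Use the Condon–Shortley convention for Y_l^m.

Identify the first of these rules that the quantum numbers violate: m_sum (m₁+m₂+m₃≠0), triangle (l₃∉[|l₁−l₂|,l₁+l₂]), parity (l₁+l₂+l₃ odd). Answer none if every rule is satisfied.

Σmᵢ = 0  ✓
l₃∈[|l₁−l₂|,l₁+l₂]=[3,7], have l₃=1  ✗
Σlᵢ = 8 ⇒ even

triangle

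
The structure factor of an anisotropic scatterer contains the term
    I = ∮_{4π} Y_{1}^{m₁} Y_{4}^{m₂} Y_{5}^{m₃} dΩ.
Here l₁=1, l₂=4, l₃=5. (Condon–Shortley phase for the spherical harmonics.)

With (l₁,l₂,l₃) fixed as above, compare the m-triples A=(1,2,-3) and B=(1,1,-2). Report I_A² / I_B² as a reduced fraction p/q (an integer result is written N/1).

4/3

Shared (l₁,l₂,l₃)=(1,4,5): N and (l;000)² cancel in I_A²/I_B².
A: Δ = 0!·2!·8!/11! = 1/495; Racah Σ t=0..0: t=0:+1/2880 = 1/2880; ⇒ 3j(1 4 5; 1 2 -3)² = 28/495, sgn +1
B: Δ = 0!·2!·8!/11! = 1/495; Racah Σ t=0..0: t=0:+1/1440 = 1/1440; ⇒ 3j(1 4 5; 1 1 -2)² = 7/165, sgn -1
I_A²/I_B² = (28/495)/(7/165) = 4/3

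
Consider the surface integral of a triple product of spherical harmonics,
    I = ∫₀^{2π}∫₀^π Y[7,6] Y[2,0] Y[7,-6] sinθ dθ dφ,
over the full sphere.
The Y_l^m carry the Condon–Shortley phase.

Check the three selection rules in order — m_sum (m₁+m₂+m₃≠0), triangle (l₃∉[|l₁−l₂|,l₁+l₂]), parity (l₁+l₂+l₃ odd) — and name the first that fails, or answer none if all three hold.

none

Σmᵢ = 0  ✓
l₃∈[|l₁−l₂|,l₁+l₂]=[5,9], have l₃=7  ✓
Σlᵢ = 16 ⇒ even  ✓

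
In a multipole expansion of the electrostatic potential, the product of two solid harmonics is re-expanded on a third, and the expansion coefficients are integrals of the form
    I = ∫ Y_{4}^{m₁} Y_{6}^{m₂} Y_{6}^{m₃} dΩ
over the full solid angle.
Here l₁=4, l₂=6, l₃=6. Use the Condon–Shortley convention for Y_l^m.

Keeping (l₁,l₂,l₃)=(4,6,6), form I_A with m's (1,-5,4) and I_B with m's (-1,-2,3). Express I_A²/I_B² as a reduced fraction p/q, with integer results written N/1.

l's match ⇒ only the (l;m) 3-j factors differ between A and B.
A: triangle coeff Δ(4,6,6) = 1/15315300; Σ_t [0,1]: t=0:+1/725760 t=1:−1/967680 = 1/2903040; (3j)²=5/3094 [(4 6 6; 1 -5 4)], sign=+1
B: triangle coeff Δ(4,6,6) = 1/15315300; Σ_t [1,4]: t=1:−1/103680 t=2:+1/34560 t=3:−1/120960 t=4:+1/5806080 = 13/1161216; (3j)²=65/5236 [(4 6 6; -1 -2 3)], sign=-1
I_A²/I_B² = (5/3094)/(65/5236) = 22/169

22/169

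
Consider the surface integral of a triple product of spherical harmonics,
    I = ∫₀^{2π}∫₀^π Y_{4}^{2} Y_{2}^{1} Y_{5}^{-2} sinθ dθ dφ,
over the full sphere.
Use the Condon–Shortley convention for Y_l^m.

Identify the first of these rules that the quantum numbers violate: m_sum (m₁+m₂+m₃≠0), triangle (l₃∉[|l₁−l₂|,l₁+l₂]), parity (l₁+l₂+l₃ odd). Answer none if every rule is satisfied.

m_sum

azimuthal sum: 2 + 1 − 2 = 1  ✗
2 ≤ 5 ≤ 6 (triangle on l)
L = 4 + 2 + 5 = 11 (odd)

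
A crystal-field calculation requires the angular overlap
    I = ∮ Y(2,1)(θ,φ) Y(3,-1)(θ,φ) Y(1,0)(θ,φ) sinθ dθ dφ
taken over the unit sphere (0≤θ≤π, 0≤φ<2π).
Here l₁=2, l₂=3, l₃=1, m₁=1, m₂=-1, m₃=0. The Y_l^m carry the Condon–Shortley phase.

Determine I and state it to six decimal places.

-0.233597

m-sum 0 ✓  L=6 even ✓  1≤1≤5 ✓
Π(2lᵢ+1) = 5×7×3 = 105
triangle coeff Δ(2,3,1) = 1/105
Σ_t [2,2]: t=2:+1/4 = 1/4
(3j)²=3/35 [(2 3 1; 0 0 0)], sign=-1
Σ_t [1,1]: t=1:−1/6 = -1/6
(3j)²=8/105 [(2 3 1; 1 -1 0)], sign=+1
⇒ 4πI² = 24/35
I = (-1)√(24/35/(4π)) = -0.23359668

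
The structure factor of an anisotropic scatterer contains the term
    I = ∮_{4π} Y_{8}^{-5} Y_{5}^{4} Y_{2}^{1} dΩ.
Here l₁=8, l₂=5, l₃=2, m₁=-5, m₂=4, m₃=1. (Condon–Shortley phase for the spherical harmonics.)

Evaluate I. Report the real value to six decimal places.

|8−5|≤2≤8+5 violated ⇒ I = 0

0.000000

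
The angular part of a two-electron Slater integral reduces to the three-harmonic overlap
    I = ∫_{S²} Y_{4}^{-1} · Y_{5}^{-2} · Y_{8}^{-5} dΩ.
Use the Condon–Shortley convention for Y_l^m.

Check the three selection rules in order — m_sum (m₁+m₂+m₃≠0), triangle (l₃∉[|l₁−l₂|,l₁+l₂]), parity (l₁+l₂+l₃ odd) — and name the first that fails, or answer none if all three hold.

Σmᵢ = -8  ✗
l₃∈[|l₁−l₂|,l₁+l₂]=[1,9], have l₃=8
Σlᵢ = 17 ⇒ odd

m_sum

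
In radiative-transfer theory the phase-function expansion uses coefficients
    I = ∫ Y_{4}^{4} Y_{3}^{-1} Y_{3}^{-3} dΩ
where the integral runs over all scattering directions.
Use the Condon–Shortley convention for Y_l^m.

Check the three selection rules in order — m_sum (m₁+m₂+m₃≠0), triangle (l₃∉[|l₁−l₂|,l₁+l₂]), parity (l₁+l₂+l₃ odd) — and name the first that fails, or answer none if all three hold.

azimuthal sum: 4 − 1 − 3 = 0  ✓
1 ≤ 3 ≤ 7 (triangle on l)  ✓
L = 4 + 3 + 3 = 10 (even)  ✓

none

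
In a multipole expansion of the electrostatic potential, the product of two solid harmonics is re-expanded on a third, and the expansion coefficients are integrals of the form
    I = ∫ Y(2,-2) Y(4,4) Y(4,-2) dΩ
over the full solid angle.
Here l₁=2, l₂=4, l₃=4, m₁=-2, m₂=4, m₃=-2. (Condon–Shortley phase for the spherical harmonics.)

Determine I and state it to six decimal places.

-0.106180

Rules hold: Σm=0, L=10 even, 2≤4≤6.
N = 5·9·9 = 405
Δ = 2!·2!·6!/11! = 1/13860
Racah Σ t=0..2: t=0:+1/192 t=1:−1/36 t=2:+1/192 = -5/288
⇒ 3j(2 4 4; 0 0 0)² = 20/693, sgn -1
Racah Σ t=2..2: t=2:+1/2880 = 1/2880
⇒ 3j(2 4 4; -2 4 -2)² = 2/165, sgn +1
4πI² = N·(3j₀)²·(3jₘ)² = 120/847
I = -1·√(0.141677/4π) = -0.10618031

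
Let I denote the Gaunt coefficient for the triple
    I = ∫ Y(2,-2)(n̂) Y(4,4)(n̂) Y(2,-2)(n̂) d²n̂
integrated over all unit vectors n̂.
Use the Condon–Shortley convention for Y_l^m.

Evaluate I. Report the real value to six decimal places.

m-sum 0 ✓  L=8 even ✓  2≤2≤6 ✓
Π(2lᵢ+1) = 5×9×5 = 225
triangle coeff Δ(2,4,2) = 1/630
Σ_t [2,2]: t=2:+1/16 = 1/16
(3j)²=2/35 [(2 4 2; 0 0 0)], sign=+1
Σ_t [4,4]: t=4:+1/576 = 1/576
(3j)²=1/9 [(2 4 2; -2 4 -2)], sign=+1
⇒ 4πI² = 10/7
I = (+1)√(10/7/(4π)) = 0.33716777

0.337168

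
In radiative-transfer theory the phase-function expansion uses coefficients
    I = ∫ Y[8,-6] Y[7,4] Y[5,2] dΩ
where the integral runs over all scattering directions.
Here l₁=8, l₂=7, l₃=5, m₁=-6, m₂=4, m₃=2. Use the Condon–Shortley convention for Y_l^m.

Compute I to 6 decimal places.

0.099372

m-sum 0 ✓  L=20 even ✓  1≤5≤15 ✓
Π(2lᵢ+1) = 17×15×11 = 2805
triangle coeff Δ(8,7,5) = 1/814773960
Σ_t [3,7]: t=3:−1/87091200 t=4:+1/4976640 t=5:−1/2073600 t=6:+1/4976640 t=7:−1/87091200 = -1/9676800
(3j)²=360/46189 [(8 7 5; 0 0 0)], sign=+1
Σ_t [8,10]: t=8:+1/348364800 t=9:−1/174182400 t=10:+1/1045094400 = -1/522547200
(3j)²=11/1938 [(8 7 5; -6 4 2)], sign=+1
⇒ 4πI² = 9900/79781
I = (+1)√(9900/79781/(4π)) = 0.09937175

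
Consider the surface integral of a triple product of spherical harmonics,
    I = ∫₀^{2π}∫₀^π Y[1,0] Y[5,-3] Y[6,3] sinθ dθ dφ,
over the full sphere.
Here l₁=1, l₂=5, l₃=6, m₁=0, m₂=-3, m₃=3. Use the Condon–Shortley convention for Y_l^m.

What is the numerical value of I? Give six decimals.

Checks pass: Σm=0; 12 even; l₃=6∈[4,6].
(2·1+1)(2·5+1)(2·6+1) = 429
Δ: 0! 2! 10! / 13! → 1/858
sum: t=0:+1/14400 = 1/14400
3j²(1 5 6; 0 0 0) = Δ·Π!·Σ² = 6/143  (sign +1)
sum: t=0:+1/80640 = 1/80640
3j²(1 5 6; 0 -3 3) = Δ·Π!·Σ² = 9/286  (sign -1)
combine: 4πI² = 429·6/143·9/286 = 81/143
take √, sign -1: I = -0.21230956

-0.212310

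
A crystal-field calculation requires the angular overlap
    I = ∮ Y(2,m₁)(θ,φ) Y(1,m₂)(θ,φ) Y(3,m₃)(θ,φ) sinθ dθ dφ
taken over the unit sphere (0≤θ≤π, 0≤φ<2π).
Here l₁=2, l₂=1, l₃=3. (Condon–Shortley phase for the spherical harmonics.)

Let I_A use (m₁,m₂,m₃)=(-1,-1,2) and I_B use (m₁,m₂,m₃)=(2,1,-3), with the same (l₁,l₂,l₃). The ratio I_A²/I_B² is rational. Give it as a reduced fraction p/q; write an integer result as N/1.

2/3

l's match ⇒ only the (l;m) 3-j factors differ between A and B.
A: triangle coeff Δ(2,1,3) = 1/105; Σ_t [0,0]: t=0:+1/12 = 1/12; (3j)²=2/21 [(2 1 3; -1 -1 2)], sign=-1
B: triangle coeff Δ(2,1,3) = 1/105; Σ_t [0,0]: t=0:+1/48 = 1/48; (3j)²=1/7 [(2 1 3; 2 1 -3)], sign=+1
I_A²/I_B² = (2/21)/(1/7) = 2/3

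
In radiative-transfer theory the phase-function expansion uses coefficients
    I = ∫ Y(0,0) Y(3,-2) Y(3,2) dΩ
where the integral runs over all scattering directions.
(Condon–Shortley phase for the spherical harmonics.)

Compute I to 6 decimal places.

Checks pass: Σm=0; 6 even; l₃=3∈[3,3].
(2·0+1)(2·3+1)(2·3+1) = 49
Δ: 0! 0! 6! / 7! → 1/7
sum: t=0:+1/36 = 1/36
3j²(0 3 3; 0 0 0) = Δ·Π!·Σ² = 1/7  (sign -1)
sum: t=0:+1/120 = 1/120
3j²(0 3 3; 0 -2 2) = Δ·Π!·Σ² = 1/7  (sign -1)
combine: 4πI² = 49·1/7·1/7 = 1/1
take √, sign +1: I = 0.28209479

0.282095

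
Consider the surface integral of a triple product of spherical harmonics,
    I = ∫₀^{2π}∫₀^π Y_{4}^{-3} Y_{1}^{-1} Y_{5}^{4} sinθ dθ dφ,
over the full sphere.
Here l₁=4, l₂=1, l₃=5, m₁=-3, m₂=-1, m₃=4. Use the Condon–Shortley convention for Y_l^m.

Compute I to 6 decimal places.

m-sum 0 ✓  L=10 even ✓  3≤5≤5 ✓
Π(2lᵢ+1) = 9×3×11 = 297
triangle coeff Δ(4,1,5) = 1/495
Σ_t [0,0]: t=0:+1/576 = 1/576
(3j)²=5/99 [(4 1 5; 0 0 0)], sign=-1
Σ_t [0,0]: t=0:+1/10080 = 1/10080
(3j)²=4/55 [(4 1 5; -3 -1 4)], sign=-1
⇒ 4πI² = 12/11
I = (+1)√(12/11/(4π)) = 0.29463840

0.294638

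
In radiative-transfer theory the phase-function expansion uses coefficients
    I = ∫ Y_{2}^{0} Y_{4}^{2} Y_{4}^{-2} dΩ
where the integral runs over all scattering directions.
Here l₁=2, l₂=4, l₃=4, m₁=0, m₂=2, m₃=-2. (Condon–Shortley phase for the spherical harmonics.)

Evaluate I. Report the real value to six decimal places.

m-sum 0 ✓  L=10 even ✓  2≤4≤6 ✓
Π(2lᵢ+1) = 5×9×9 = 405
triangle coeff Δ(2,4,4) = 1/13860
Σ_t [0,2]: t=0:+1/192 t=1:−1/36 t=2:+1/192 = -5/288
(3j)²=20/693 [(2 4 4; 0 0 0)], sign=-1
Σ_t [0,2]: t=0:+1/2880 t=1:−1/120 t=2:+1/192 = -1/360
(3j)²=16/3465 [(2 4 4; 0 2 -2)], sign=-1
⇒ 4πI² = 320/5929
I = (+1)√(320/5929/(4π)) = 0.06553591

0.065536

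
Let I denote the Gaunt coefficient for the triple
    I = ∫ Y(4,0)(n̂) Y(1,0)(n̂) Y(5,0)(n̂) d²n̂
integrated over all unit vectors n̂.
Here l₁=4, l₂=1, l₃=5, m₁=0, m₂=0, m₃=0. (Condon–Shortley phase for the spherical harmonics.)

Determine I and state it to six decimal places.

0.245532

Rules hold: Σm=0, L=10 even, 3≤5≤5.
N = 9·3·11 = 297
Δ = 0!·8!·2!/11! = 1/495
Racah Σ t=0..0: t=0:+1/576 = 1/576
⇒ 3j(4 1 5; 0 0 0)² = 5/99, sgn -1
(m-triple is (0,0,0) — same symbol as above.)
4πI² = N·(3j₀)²·(3jₘ)² = 25/33
I = +1·√(0.757576/4π) = 0.24553200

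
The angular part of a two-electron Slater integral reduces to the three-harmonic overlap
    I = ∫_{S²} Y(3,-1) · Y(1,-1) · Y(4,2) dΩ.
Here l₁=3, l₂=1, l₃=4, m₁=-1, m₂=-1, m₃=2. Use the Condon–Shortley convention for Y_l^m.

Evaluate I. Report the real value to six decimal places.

Checks pass: Σm=0; 8 even; l₃=4∈[2,4].
(2·3+1)(2·1+1)(2·4+1) = 189
Δ: 0! 6! 2! / 9! → 1/252
sum: t=0:+1/36 = 1/36
3j²(3 1 4; 0 0 0) = Δ·Π!·Σ² = 4/63  (sign +1)
sum: t=0:+1/96 = 1/96
3j²(3 1 4; -1 -1 2) = Δ·Π!·Σ² = 5/84  (sign +1)
combine: 4πI² = 189·4/63·5/84 = 5/7
take √, sign +1: I = 0.23841361

0.238414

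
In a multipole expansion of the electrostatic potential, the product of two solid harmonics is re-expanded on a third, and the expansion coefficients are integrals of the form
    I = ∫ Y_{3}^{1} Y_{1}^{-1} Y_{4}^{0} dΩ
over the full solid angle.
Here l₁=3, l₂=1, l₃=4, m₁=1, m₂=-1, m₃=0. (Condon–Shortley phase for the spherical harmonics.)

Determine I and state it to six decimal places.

0.150786

Checks pass: Σm=0; 8 even; l₃=4∈[2,4].
(2·3+1)(2·1+1)(2·4+1) = 189
Δ: 0! 6! 2! / 9! → 1/252
sum: t=0:+1/36 = 1/36
3j²(3 1 4; 0 0 0) = Δ·Π!·Σ² = 4/63  (sign +1)
sum: t=0:+1/96 = 1/96
3j²(3 1 4; 1 -1 0) = Δ·Π!·Σ² = 1/42  (sign +1)
combine: 4πI² = 189·4/63·1/42 = 2/7
take √, sign +1: I = 0.15078601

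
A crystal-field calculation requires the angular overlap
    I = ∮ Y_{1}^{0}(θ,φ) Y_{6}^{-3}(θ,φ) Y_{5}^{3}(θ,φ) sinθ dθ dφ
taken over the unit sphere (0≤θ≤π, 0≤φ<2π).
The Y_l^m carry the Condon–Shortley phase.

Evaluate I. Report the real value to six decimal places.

m-sum 0 ✓  L=12 even ✓  5≤5≤7 ✓
Π(2lᵢ+1) = 3×13×11 = 429
triangle coeff Δ(1,6,5) = 1/858
Σ_t [1,1]: t=1:−1/14400 = -1/14400
(3j)²=6/143 [(1 6 5; 0 0 0)], sign=+1
Σ_t [1,1]: t=1:−1/80640 = -1/80640
(3j)²=9/286 [(1 6 5; 0 -3 3)], sign=-1
⇒ 4πI² = 81/143
I = (-1)√(81/143/(4π)) = -0.21230956

-0.212310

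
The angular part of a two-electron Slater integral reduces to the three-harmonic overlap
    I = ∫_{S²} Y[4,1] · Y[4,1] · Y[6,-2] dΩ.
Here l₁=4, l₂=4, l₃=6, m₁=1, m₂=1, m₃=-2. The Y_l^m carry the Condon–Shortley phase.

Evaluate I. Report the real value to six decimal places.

0.145766

Rules hold: Σm=0, L=14 even, 0≤6≤8.
N = 9·9·13 = 1053
Δ = 2!·6!·6!/15! = 1/1261260
Racah Σ t=0..2: t=0:+1/4608 t=1:−1/1296 t=2:+1/4608 = -7/20736
⇒ 3j(4 4 6; 0 0 0)² = 20/1287, sgn -1
Racah Σ t=0..2: t=0:+1/8640 t=1:−1/2304 t=2:+1/8640 = -7/34560
⇒ 3j(4 4 6; 1 1 -2)² = 7/429, sgn -1
4πI² = N·(3j₀)²·(3jₘ)² = 420/1573
I = +1·√(0.267006/4π) = 0.14576570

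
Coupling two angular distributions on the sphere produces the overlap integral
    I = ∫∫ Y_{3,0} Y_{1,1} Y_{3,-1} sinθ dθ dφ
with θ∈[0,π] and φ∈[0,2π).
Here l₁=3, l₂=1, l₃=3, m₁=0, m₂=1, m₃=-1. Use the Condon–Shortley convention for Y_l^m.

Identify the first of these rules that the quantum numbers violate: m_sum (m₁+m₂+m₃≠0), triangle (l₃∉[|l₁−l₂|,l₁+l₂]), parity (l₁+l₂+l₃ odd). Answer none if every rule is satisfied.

m₁+m₂+m₃ = 0 + 1 − 1 = 0  ✓
triangle: |3−1|=2 ≤ l₃=3 ≤ 3+1=4  ✓
parity: l₁+l₂+l₃ = 7 is odd  ✗

parity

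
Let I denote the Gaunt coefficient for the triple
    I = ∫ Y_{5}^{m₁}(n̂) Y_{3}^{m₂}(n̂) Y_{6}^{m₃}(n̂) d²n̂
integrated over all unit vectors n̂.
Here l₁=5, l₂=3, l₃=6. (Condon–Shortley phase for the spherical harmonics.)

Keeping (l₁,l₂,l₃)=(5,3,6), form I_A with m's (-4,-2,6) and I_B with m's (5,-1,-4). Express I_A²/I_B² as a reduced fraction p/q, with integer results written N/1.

l's match ⇒ only the (l;m) 3-j factors differ between A and B.
A: triangle coeff Δ(5,3,6) = 1/675675; Σ_t [1,1]: t=1:−1/967680 = -1/967680; (3j)²=3/91 [(5 3 6; -4 -2 6)], sign=-1
B: triangle coeff Δ(5,3,6) = 1/675675; Σ_t [0,0]: t=0:+1/322560 = 1/322560; (3j)²=18/1001 [(5 3 6; 5 -1 -4)], sign=+1
I_A²/I_B² = (3/91)/(18/1001) = 11/6

11/6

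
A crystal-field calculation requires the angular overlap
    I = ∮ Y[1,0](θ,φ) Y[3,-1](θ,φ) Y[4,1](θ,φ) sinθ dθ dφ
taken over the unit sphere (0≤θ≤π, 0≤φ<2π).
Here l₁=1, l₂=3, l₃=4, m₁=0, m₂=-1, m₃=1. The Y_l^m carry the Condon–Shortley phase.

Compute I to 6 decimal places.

-0.238414

m-sum 0 ✓  L=8 even ✓  2≤4≤4 ✓
Π(2lᵢ+1) = 3×7×9 = 189
triangle coeff Δ(1,3,4) = 1/252
Σ_t [0,0]: t=0:+1/36 = 1/36
(3j)²=4/63 [(1 3 4; 0 0 0)], sign=+1
Σ_t [0,0]: t=0:+1/48 = 1/48
(3j)²=5/84 [(1 3 4; 0 -1 1)], sign=-1
⇒ 4πI² = 5/7
I = (-1)√(5/7/(4π)) = -0.23841361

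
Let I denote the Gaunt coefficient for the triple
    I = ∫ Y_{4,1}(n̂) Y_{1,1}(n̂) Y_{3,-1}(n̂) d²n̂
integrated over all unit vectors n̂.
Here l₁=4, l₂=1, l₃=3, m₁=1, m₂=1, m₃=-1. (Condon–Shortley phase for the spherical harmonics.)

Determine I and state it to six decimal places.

Σmᵢ = 1 ≠ 0, so the φ-integral vanishes; I = 0

0.000000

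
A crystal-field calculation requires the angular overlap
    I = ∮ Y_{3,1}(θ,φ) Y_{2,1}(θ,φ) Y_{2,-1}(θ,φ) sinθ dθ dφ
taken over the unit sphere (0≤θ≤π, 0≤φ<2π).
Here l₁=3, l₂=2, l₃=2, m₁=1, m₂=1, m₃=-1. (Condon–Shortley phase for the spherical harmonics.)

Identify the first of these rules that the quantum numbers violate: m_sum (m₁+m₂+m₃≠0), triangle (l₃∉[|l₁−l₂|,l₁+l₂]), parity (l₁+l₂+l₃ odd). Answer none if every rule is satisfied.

m_sum

Σmᵢ = 1  ✗
l₃∈[|l₁−l₂|,l₁+l₂]=[1,5], have l₃=2
Σlᵢ = 7 ⇒ odd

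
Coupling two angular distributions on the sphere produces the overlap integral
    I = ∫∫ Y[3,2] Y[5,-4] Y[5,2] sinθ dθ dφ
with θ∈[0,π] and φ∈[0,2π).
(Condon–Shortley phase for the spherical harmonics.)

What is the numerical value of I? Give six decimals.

0.000000

l₁+l₂+l₃=13 is odd: 3j(l;000)=0 ⇒ I=0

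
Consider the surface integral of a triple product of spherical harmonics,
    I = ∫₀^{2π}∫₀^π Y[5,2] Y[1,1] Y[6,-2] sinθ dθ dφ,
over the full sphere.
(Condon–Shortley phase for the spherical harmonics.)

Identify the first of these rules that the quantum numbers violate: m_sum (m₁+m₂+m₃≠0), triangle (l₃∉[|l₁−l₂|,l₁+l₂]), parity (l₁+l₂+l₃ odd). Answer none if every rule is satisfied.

azimuthal sum: 2 + 1 − 2 = 1  ✗
4 ≤ 6 ≤ 6 (triangle on l)
L = 5 + 1 + 6 = 12 (even)

m_sum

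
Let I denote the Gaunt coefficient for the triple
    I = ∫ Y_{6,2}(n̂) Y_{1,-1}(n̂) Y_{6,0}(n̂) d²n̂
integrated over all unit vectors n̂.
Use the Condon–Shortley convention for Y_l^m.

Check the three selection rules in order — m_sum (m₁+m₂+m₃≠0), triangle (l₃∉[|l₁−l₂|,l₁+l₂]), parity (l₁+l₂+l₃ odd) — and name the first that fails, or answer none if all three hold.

azimuthal sum: 2 − 1 + 0 = 1  ✗
5 ≤ 6 ≤ 7 (triangle on l)
L = 6 + 1 + 6 = 13 (odd)

m_sum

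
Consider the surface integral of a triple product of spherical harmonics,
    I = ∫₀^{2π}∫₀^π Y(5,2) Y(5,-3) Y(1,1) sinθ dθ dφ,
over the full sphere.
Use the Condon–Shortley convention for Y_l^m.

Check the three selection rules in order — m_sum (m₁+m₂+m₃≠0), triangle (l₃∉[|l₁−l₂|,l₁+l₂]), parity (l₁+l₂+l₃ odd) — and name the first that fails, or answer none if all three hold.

parity

m₁+m₂+m₃ = 2 − 3 + 1 = 0  ✓
triangle: |5−5|=0 ≤ l₃=1 ≤ 5+5=10  ✓
parity: l₁+l₂+l₃ = 11 is odd  ✗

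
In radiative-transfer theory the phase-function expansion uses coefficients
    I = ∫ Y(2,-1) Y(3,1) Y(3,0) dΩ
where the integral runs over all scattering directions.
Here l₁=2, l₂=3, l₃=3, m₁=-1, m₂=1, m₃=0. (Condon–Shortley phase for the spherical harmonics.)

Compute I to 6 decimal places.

Rules hold: Σm=0, L=8 even, 1≤3≤5.
N = 5·7·7 = 245
Δ = 2!·2!·4!/9! = 1/3780
Racah Σ t=0..2: t=0:+1/24 t=1:−1/4 t=2:+1/24 = -1/6
⇒ 3j(2 3 3; 0 0 0)² = 4/105, sgn +1
Racah Σ t=1..2: t=1:−1/12 t=2:+1/8 = 1/24
⇒ 3j(2 3 3; -1 1 0)² = 1/210, sgn -1
4πI² = N·(3j₀)²·(3jₘ)² = 2/45
I = -1·√(0.0444444/4π) = -0.05947080

-0.059471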